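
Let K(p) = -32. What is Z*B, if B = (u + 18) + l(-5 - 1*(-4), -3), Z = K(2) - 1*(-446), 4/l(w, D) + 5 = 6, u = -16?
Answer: 2484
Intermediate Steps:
l(w, D) = 4 (l(w, D) = 4/(-5 + 6) = 4/1 = 4*1 = 4)
Z = 414 (Z = -32 - 1*(-446) = -32 + 446 = 414)
B = 6 (B = (-16 + 18) + 4 = 2 + 4 = 6)
Z*B = 414*6 = 2484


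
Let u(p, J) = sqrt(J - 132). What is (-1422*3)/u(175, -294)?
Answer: 711*I*sqrt(426)/71 ≈ 206.69*I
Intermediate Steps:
u(p, J) = sqrt(-132 + J)
(-1422*3)/u(175, -294) = (-1422*3)/(sqrt(-132 - 294)) = -4266*(-I*sqrt(426)/426) = -(-711)*I*sqrt(426)/71 = 711*I*sqrt(426)/71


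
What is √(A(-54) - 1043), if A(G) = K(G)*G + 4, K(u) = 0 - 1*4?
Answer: I*√823 ≈ 28.688*I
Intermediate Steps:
K(u) = -4 (K(u) = 0 - 4 = -4)
A(G) = 4 - 4*G (A(G) = -4*G + 4 = 4 - 4*G)
√(A(-54) - 1043) = √((4 - 4*(-54)) - 1043) = √((4 + 216) - 1043) = √(220 - 1043) = √(-823) = I*√823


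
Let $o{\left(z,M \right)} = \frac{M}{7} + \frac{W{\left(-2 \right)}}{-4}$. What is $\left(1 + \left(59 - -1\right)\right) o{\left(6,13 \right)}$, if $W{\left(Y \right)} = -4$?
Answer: $\frac{1220}{7} \approx 174.29$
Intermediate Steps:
$o{\left(z,M \right)} = 1 + \frac{M}{7}$ ($o{\left(z,M \right)} = \frac{M}{7} - \frac{4}{-4} = M \frac{1}{7} - -1 = \frac{M}{7} + 1 = 1 + \frac{M}{7}$)
$\left(1 + \left(59 - -1\right)\right) o{\left(6,13 \right)} = \left(1 + \left(59 - -1\right)\right) \left(1 + \frac{1}{7} \cdot 13\right) = \left(1 + \left(59 + 1\right)\right) \left(1 + \frac{13}{7}\right) = \left(1 + 60\right) \frac{20}{7} = 61 \cdot \frac{20}{7} = \frac{1220}{7}$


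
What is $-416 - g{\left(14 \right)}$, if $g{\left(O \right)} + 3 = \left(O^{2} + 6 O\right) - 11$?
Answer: $-682$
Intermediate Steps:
$g{\left(O \right)} = -14 + O^{2} + 6 O$ ($g{\left(O \right)} = -3 - \left(11 - O^{2} - 6 O\right) = -3 + \left(-11 + O^{2} + 6 O\right) = -14 + O^{2} + 6 O$)
$-416 - g{\left(14 \right)} = -416 - \left(-14 + 14^{2} + 6 \cdot 14\right) = -416 - \left(-14 + 196 + 84\right) = -416 - 266 = -682$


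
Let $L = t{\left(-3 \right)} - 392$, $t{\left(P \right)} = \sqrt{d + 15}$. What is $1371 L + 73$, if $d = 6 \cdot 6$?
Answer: $-537359 + 1371 \sqrt{51} \approx -5.2757 \cdot 10^{5}$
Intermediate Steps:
$d = 36$
$t{\left(P \right)} = \sqrt{51}$ ($t{\left(P \right)} = \sqrt{36 + 15} = \sqrt{51}$)
$L = -392 + \sqrt{51}$ ($L = \sqrt{51} - 392 = -392 + \sqrt{51} \approx -384.86$)
$1371 L + 73 = 1371 \left(-392 + \sqrt{51}\right) + 73 = \left(-537432 + 1371 \sqrt{51}\right) + 73 = -537359 + 1371 \sqrt{51}$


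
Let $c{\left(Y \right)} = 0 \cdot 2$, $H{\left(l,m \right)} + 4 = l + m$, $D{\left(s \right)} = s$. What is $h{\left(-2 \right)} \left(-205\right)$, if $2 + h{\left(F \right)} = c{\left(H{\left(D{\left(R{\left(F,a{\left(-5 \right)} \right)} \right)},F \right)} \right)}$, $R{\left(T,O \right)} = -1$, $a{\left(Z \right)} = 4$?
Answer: $410$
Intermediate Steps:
$H{\left(l,m \right)} = -4 + l + m$ ($H{\left(l,m \right)} = -4 + \left(l + m\right) = -4 + l + m$)
$c{\left(Y \right)} = 0$
$h{\left(F \right)} = -2$ ($h{\left(F \right)} = -2 + 0 = -2$)
$h{\left(-2 \right)} \left(-205\right) = \left(-2\right) \left(-205\right) = 410$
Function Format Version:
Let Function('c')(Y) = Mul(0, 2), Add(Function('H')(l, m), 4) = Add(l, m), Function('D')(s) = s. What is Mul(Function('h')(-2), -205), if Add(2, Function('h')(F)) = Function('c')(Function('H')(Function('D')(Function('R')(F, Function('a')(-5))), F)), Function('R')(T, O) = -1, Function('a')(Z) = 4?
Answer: 410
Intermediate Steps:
Function('H')(l, m) = Add(-4, l, m) (Function('H')(l, m) = Add(-4, Add(l, m)) = Add(-4, l, m))
Function('c')(Y) = 0
Function('h')(F) = -2 (Function('h')(F) = Add(-2, 0) = -2)
Mul(Function('h')(-2), -205) = Mul(-2, -205) = 410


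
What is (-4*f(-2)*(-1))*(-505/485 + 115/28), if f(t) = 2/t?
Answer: -8327/679 ≈ -12.264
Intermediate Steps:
(-4*f(-2)*(-1))*(-505/485 + 115/28) = (-8/(-2)*(-1))*(-505/485 + 115/28) = (-8*(-1)/2*(-1))*(-505*1/485 + 115*(1/28)) = (-4*(-1)*(-1))*(-101/97 + 115/28) = (4*(-1))*(8327/2716) = -4*8327/2716 = -8327/679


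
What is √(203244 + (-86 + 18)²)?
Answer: 2*√51967 ≈ 455.93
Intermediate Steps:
√(203244 + (-86 + 18)²) = √(203244 + (-68)²) = √(203244 + 4624) = √207868 = 2*√51967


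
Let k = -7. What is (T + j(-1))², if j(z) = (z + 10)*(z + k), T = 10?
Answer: 3844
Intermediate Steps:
j(z) = (-7 + z)*(10 + z) (j(z) = (z + 10)*(z - 7) = (10 + z)*(-7 + z) = (-7 + z)*(10 + z))
(T + j(-1))² = (10 + (-70 + (-1)² + 3*(-1)))² = (10 + (-70 + 1 - 3))² = (10 - 72)² = (-62)² = 3844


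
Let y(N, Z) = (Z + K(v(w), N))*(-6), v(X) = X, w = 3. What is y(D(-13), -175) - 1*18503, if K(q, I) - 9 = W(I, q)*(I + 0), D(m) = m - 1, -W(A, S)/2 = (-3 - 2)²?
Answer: -21707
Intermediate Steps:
W(A, S) = -50 (W(A, S) = -2*(-3 - 2)² = -2*(-5)² = -2*25 = -50)
D(m) = -1 + m
K(q, I) = 9 - 50*I (K(q, I) = 9 - 50*(I + 0) = 9 - 50*I)
y(N, Z) = -54 - 6*Z + 300*N (y(N, Z) = (Z + (9 - 50*N))*(-6) = (9 + Z - 50*N)*(-6) = -54 - 6*Z + 300*N)
y(D(-13), -175) - 1*18503 = (-54 - 6*(-175) + 300*(-1 - 13)) - 1*18503 = (-54 + 1050 + 300*(-14)) - 18503 = (-54 + 1050 - 4200) - 18503 = -3204 - 18503 = -21707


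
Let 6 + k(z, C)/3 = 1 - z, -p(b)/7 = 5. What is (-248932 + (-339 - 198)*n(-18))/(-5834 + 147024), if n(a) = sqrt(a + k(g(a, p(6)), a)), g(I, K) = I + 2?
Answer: -124466/70595 - 537*sqrt(15)/141190 ≈ -1.7778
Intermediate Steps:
p(b) = -35 (p(b) = -7*5 = -35)
g(I, K) = 2 + I
k(z, C) = -15 - 3*z (k(z, C) = -18 + 3*(1 - z) = -18 + (3 - 3*z) = -15 - 3*z)
n(a) = sqrt(-21 - 2*a) (n(a) = sqrt(a + (-15 - 3*(2 + a))) = sqrt(a + (-15 + (-6 - 3*a))) = sqrt(a + (-21 - 3*a)) = sqrt(-21 - 2*a))
(-248932 + (-339 - 198)*n(-18))/(-5834 + 147024) = (-248932 + (-339 - 198)*sqrt(-21 - 2*(-18)))/(-5834 + 147024) = (-248932 - 537*sqrt(-21 + 36))/141190 = (-248932 - 537*sqrt(15))*(1/141190) = -124466/70595 - 537*sqrt(15)/141190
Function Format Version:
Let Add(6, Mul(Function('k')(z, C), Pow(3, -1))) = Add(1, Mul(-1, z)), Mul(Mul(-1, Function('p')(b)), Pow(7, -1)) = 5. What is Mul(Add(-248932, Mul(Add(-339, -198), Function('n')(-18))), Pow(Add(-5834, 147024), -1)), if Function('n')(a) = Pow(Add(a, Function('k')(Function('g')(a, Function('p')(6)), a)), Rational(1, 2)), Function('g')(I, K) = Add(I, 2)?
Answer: Add(Rational(-124466, 70595), Mul(Rational(-537, 141190), Pow(15, Rational(1, 2)))) ≈ -1.7778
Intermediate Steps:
Function('p')(b) = -35 (Function('p')(b) = Mul(-7, 5) = -35)
Function('g')(I, K) = Add(2, I)
Function('k')(z, C) = Add(-15, Mul(-3, z)) (Function('k')(z, C) = Add(-18, Mul(3, Add(1, Mul(-1, z)))) = Add(-18, Add(3, Mul(-3, z))) = Add(-15, Mul(-3, z)))
Function('n')(a) = Pow(Add(-21, Mul(-2, a)), Rational(1, 2)) (Function('n')(a) = Pow(Add(a, Add(-15, Mul(-3, Add(2, a)))), Rational(1, 2)) = Pow(Add(a, Add(-15, Add(-6, Mul(-3, a)))), Rational(1, 2)) = Pow(Add(a, Add(-21, Mul(-3, a))), Rational(1, 2)) = Pow(Add(-21, Mul(-2, a)), Rational(1, 2)))
Mul(Add(-248932, Mul(Add(-339, -198), Function('n')(-18))), Pow(Add(-5834, 147024), -1)) = Mul(Add(-248932, Mul(Add(-339, -198), Pow(Add(-21, Mul(-2, -18)), Rational(1, 2)))), Pow(Add(-5834, 147024), -1)) = Mul(Add(-248932, Mul(-537, Pow(Add(-21, 36), Rational(1, 2)))), Pow(141190, -1)) = Mul(Add(-248932, Mul(-537, Pow(15, Rational(1, 2)))), Rational(1, 141190)) = Add(Rational(-124466, 70595), Mul(Rational(-537, 141190), Pow(15, Rational(1, 2))))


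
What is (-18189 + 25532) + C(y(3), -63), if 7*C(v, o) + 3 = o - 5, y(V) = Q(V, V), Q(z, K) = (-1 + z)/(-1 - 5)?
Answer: 51330/7 ≈ 7332.9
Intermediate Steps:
Q(z, K) = ⅙ - z/6 (Q(z, K) = (-1 + z)/(-6) = (-1 + z)*(-⅙) = ⅙ - z/6)
y(V) = ⅙ - V/6
C(v, o) = -8/7 + o/7 (C(v, o) = -3/7 + (o - 5)/7 = -3/7 + (-5 + o)/7 = -3/7 + (-5/7 + o/7) = -8/7 + o/7)
(-18189 + 25532) + C(y(3), -63) = (-18189 + 25532) + (-8/7 + (⅐)*(-63)) = 7343 + (-8/7 - 9) = 7343 - 71/7 = 51330/7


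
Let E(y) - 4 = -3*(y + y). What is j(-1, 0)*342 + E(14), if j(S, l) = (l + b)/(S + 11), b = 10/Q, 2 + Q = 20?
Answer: -61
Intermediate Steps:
Q = 18 (Q = -2 + 20 = 18)
b = 5/9 (b = 10/18 = 10*(1/18) = 5/9 ≈ 0.55556)
E(y) = 4 - 6*y (E(y) = 4 - 3*(y + y) = 4 - 6*y)
j(S, l) = (5/9 + l)/(11 + S) (j(S, l) = (l + 5/9)/(S + 11) = (5/9 + l)/(11 + S))
j(-1, 0)*342 + E(14) = ((5/9 + 0)/(11 - 1))*342 + (4 - 6*14) = ((5/9)/10)*342 + (4 - 84) = ((⅒)*(5/9))*342 - 80 = (1/18)*342 - 80 = 19 - 80 = -61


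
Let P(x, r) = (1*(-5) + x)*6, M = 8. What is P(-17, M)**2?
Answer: 17424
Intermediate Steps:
P(x, r) = -30 + 6*x (P(x, r) = (-5 + x)*6 = -30 + 6*x)
P(-17, M)**2 = (-30 + 6*(-17))**2 = (-30 - 102)**2 = (-132)**2 = 17424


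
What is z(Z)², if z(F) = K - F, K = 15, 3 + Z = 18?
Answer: 0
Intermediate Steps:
Z = 15 (Z = -3 + 18 = 15)
z(F) = 15 - F
z(Z)² = (15 - 1*15)² = (15 - 15)² = 0² = 0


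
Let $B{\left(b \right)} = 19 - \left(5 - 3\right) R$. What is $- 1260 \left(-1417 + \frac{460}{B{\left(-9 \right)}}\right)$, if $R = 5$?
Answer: $1721020$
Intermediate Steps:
$B{\left(b \right)} = 9$ ($B{\left(b \right)} = 19 - \left(5 - 3\right) 5 = 19 - 2 \cdot 5 = 19 - 10 = 9$)
$- 1260 \left(-1417 + \frac{460}{B{\left(-9 \right)}}\right) = - 1260 \left(-1417 + \frac{460}{9}\right) = \left(-1260\right) \left(- \frac{12293}{9}\right) = 1721020$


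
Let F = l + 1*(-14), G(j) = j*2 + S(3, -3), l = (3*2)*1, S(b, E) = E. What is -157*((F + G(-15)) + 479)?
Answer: -68766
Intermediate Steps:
l = 6 (l = 6*1 = 6)
G(j) = -3 + 2*j (G(j) = j*2 - 3 = 2*j - 3 = -3 + 2*j)
F = -8 (F = 6 + 1*(-14) = 6 - 14 = -8)
-157*((F + G(-15)) + 479) = -157*((-8 + (-3 + 2*(-15))) + 479) = -157*((-8 + (-3 - 30)) + 479) = -157*((-8 - 33) + 479) = -157*(-41 + 479) = -157*438 = -68766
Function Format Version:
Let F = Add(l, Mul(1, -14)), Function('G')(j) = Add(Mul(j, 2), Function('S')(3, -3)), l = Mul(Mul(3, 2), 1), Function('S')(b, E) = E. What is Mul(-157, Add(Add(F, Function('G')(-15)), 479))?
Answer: -68766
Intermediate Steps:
l = 6 (l = Mul(6, 1) = 6)
Function('G')(j) = Add(-3, Mul(2, j)) (Function('G')(j) = Add(Mul(j, 2), -3) = Add(Mul(2, j), -3) = Add(-3, Mul(2, j)))
F = -8 (F = Add(6, Mul(1, -14)) = Add(6, -14) = -8)
Mul(-157, Add(Add(F, Function('G')(-15)), 479)) = Mul(-157, Add(Add(-8, Add(-3, Mul(2, -15))), 479)) = Mul(-157, Add(Add(-8, Add(-3, -30)), 479)) = Mul(-157, Add(Add(-8, -33), 479)) = Mul(-157, Add(-41, 479)) = Mul(-157, 438) = -68766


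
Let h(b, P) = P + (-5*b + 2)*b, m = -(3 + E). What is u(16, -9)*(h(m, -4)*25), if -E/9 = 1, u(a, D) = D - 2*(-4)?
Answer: 4300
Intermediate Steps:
u(a, D) = 8 + D (u(a, D) = D + 8 = 8 + D)
E = -9 (E = -9*1 = -9)
m = 6 (m = -(3 - 9) = -1*(-6) = 6)
h(b, P) = P + b*(2 - 5*b) (h(b, P) = P + (2 - 5*b)*b = P + b*(2 - 5*b))
u(16, -9)*(h(m, -4)*25) = (8 - 9)*((-4 - 5*6² + 2*6)*25) = -(-4 - 5*36 + 12)*25 = -(-4 - 180 + 12)*25 = -(-172)*25 = -1*(-4300) = 4300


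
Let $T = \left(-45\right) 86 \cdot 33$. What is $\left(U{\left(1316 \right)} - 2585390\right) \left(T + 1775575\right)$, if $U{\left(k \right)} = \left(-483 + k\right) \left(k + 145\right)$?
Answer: $-2254900565105$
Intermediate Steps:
$T = -127710$ ($T = \left(-3870\right) 33 = -127710$)
$U{\left(k \right)} = \left(-483 + k\right) \left(145 + k\right)$
$\left(U{\left(1316 \right)} - 2585390\right) \left(T + 1775575\right) = \left(\left(-70035 + 1316^{2} - 444808\right) - 2585390\right) \left(-127710 + 1775575\right) = \left(\left(-70035 + 1731856 - 444808\right) - 2585390\right) 1647865 = \left(1217013 - 2585390\right) 1647865 = \left(-1368377\right) 1647865 = -2254900565105$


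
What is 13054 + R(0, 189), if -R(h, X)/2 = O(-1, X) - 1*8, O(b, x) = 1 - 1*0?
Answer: 13068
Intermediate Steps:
O(b, x) = 1 (O(b, x) = 1 + 0 = 1)
R(h, X) = 14 (R(h, X) = -2*(1 - 1*8) = -2*(1 - 8) = -2*(-7) = 14)
13054 + R(0, 189) = 13054 + 14 = 13068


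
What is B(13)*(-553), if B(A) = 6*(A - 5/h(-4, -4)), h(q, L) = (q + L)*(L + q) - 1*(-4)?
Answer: -1458261/34 ≈ -42890.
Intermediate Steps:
h(q, L) = 4 + (L + q)**2 (h(q, L) = (L + q)*(L + q) + 4 = (L + q)**2 + 4 = 4 + (L + q)**2)
B(A) = -15/34 + 6*A (B(A) = 6*(A - 5/(4 + (-4 - 4)**2)) = 6*(A - 5/(4 + (-8)**2)) = 6*(A - 5/(4 + 64)) = 6*(A - 5/68) = 6*(-5/68 + A) = -15/34 + 6*A)
B(13)*(-553) = (-15/34 + 6*13)*(-553) = (-15/34 + 78)*(-553) = (2637/34)*(-553) = -1458261/34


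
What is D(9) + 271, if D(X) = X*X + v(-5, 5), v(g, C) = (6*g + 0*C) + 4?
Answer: 326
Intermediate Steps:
v(g, C) = 4 + 6*g (v(g, C) = (6*g + 0) + 4 = 6*g + 4 = 4 + 6*g)
D(X) = -26 + X² (D(X) = X*X + (4 + 6*(-5)) = X² + (4 - 30) = X² - 26 = -26 + X²)
D(9) + 271 = (-26 + 9²) + 271 = (-26 + 81) + 271 = 55 + 271 = 326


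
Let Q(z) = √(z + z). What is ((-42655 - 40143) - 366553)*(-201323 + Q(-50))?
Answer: 90464691373 - 4493510*I ≈ 9.0465e+10 - 4.4935e+6*I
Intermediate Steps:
Q(z) = √2*√z (Q(z) = √(2*z) = √2*√z)
((-42655 - 40143) - 366553)*(-201323 + Q(-50)) = ((-42655 - 40143) - 366553)*(-201323 + √2*√(-50)) = (-82798 - 366553)*(-201323 + √2*(5*I*√2)) = -449351*(-201323 + 10*I) = 90464691373 - 4493510*I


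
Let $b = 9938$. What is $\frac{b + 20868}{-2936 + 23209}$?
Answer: $\frac{30806}{20273} \approx 1.5196$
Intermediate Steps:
$\frac{b + 20868}{-2936 + 23209} = \frac{9938 + 20868}{-2936 + 23209} = \frac{30806}{20273}$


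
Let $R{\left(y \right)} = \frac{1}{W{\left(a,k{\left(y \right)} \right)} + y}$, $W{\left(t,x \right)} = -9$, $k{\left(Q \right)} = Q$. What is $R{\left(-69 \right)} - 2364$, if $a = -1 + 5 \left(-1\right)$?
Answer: $- \frac{184393}{78} \approx -2364.0$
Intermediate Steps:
$a = -6$ ($a = -1 - 5 = -6$)
$R{\left(y \right)} = \frac{1}{-9 + y}$
$R{\left(-69 \right)} - 2364 = \frac{1}{-9 - 69} - 2364 = \frac{1}{-78} - 2364 = - \frac{1}{78} - 2364 = - \frac{184393}{78}$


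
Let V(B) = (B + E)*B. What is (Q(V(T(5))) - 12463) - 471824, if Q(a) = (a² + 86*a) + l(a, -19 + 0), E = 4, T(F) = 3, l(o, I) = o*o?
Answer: -481599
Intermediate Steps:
l(o, I) = o²
V(B) = B*(4 + B) (V(B) = (B + 4)*B = (4 + B)*B = B*(4 + B))
Q(a) = 2*a² + 86*a (Q(a) = (a² + 86*a) + a² = 2*a² + 86*a)
(Q(V(T(5))) - 12463) - 471824 = (2*(3*(4 + 3))*(43 + 3*(4 + 3)) - 12463) - 471824 = (2*(3*7)*(43 + 3*7) - 12463) - 471824 = (2*21*(43 + 21) - 12463) - 471824 = (2*21*64 - 12463) - 471824 = (2688 - 12463) - 471824 = -9775 - 471824 = -481599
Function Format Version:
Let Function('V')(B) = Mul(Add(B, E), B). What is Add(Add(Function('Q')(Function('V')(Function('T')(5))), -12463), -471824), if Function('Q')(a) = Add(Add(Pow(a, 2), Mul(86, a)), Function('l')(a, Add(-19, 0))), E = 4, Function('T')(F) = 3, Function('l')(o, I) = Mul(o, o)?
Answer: -481599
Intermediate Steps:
Function('l')(o, I) = Pow(o, 2)
Function('V')(B) = Mul(B, Add(4, B)) (Function('V')(B) = Mul(Add(B, 4), B) = Mul(Add(4, B), B) = Mul(B, Add(4, B)))
Function('Q')(a) = Add(Mul(2, Pow(a, 2)), Mul(86, a)) (Function('Q')(a) = Add(Add(Pow(a, 2), Mul(86, a)), Pow(a, 2)) = Add(Mul(2, Pow(a, 2)), Mul(86, a)))
Add(Add(Function('Q')(Function('V')(Function('T')(5))), -12463), -471824) = Add(Add(Mul(2, Mul(3, Add(4, 3)), Add(43, Mul(3, Add(4, 3)))), -12463), -471824) = Add(Add(Mul(2, Mul(3, 7), Add(43, Mul(3, 7))), -12463), -471824) = Add(Add(Mul(2, 21, Add(43, 21)), -12463), -471824) = Add(Add(Mul(2, 21, 64), -12463), -471824) = Add(Add(2688, -12463), -471824) = Add(-9775, -471824) = -481599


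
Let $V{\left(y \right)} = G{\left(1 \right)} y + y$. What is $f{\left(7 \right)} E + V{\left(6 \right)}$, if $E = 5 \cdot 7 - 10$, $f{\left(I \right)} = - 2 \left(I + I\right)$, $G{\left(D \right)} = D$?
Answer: $-688$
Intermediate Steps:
$f{\left(I \right)} = - 4 I$ ($f{\left(I \right)} = - 2 \cdot 2 I = - 4 I$)
$V{\left(y \right)} = 2 y$ ($V{\left(y \right)} = 1 y + y = y + y = 2 y$)
$E = 25$ ($E = 35 - 10 = 25$)
$f{\left(7 \right)} E + V{\left(6 \right)} = \left(-4\right) 7 \cdot 25 + 2 \cdot 6 = \left(-28\right) 25 + 12 = -700 + 12 = -688$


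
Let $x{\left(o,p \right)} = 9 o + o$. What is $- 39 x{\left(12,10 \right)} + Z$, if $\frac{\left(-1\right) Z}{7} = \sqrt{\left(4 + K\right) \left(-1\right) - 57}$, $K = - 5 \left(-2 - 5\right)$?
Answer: $-4680 - 28 i \sqrt{6} \approx -4680.0 - 68.586 i$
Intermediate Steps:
$K = 35$ ($K = \left(-5\right) \left(-7\right) = 35$)
$x{\left(o,p \right)} = 10 o$
$Z = - 28 i \sqrt{6}$ ($Z = - 7 \sqrt{\left(4 + 35\right) \left(-1\right) - 57} = - 7 \sqrt{39 \left(-1\right) - 57} = - 7 \sqrt{-39 - 57} = - 7 \sqrt{-96} = - 7 \cdot 4 i \sqrt{6} = - 28 i \sqrt{6} \approx - 68.586 i$)
$- 39 x{\left(12,10 \right)} + Z = - 39 \cdot 10 \cdot 12 - 28 i \sqrt{6} = \left(-39\right) 120 - 28 i \sqrt{6} = -4680 - 28 i \sqrt{6}$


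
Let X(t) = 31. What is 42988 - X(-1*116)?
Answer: 42957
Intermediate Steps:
42988 - X(-1*116) = 42988 - 1*31 = 42988 - 31 = 42957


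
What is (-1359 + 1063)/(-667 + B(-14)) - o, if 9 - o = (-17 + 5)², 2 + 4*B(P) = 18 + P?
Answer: 180547/1333 ≈ 135.44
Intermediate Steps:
B(P) = 4 + P/4 (B(P) = -½ + (18 + P)/4 = -½ + (9/2 + P/4) = 4 + P/4)
o = -135 (o = 9 - (-17 + 5)² = 9 - 1*(-12)² = 9 - 1*144 = 9 - 144 = -135)
(-1359 + 1063)/(-667 + B(-14)) - o = (-1359 + 1063)/(-667 + (4 + (¼)*(-14))) - 1*(-135) = -296/(-667 + (4 - 7/2)) + 135 = -296/(-667 + ½) + 135 = -296/(-1333/2) + 135 = -296*(-2/1333) + 135 = 592/1333 + 135 = 180547/1333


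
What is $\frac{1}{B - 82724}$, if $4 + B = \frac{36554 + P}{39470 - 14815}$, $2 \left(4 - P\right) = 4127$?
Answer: $- \frac{49310}{4079248691} \approx -1.2088 \cdot 10^{-5}$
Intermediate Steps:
$P = - \frac{4119}{2}$ ($P = 4 - \frac{4127}{2} = - \frac{4119}{2} \approx -2059.5$)
$B = - \frac{128251}{49310}$ ($B = -4 + \frac{36554 - \frac{4119}{2}}{39470 - 14815} = -4 + \frac{68989}{2 \cdot 24655} = -4 + \frac{68989}{2} \cdot \frac{1}{24655} = -4 + \frac{68989}{49310} = - \frac{128251}{49310} \approx -2.6009$)
$\frac{1}{B - 82724} = \frac{1}{- \frac{128251}{49310} - 82724} = \frac{1}{- \frac{4079248691}{49310}} = - \frac{49310}{4079248691}$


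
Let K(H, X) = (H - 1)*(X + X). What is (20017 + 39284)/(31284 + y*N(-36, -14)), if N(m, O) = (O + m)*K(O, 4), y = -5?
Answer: 19767/428 ≈ 46.185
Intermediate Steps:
K(H, X) = 2*X*(-1 + H) (K(H, X) = (-1 + H)*(2*X) = 2*X*(-1 + H))
N(m, O) = (-8 + 8*O)*(O + m) (N(m, O) = (O + m)*(2*4*(-1 + O)) = (O + m)*(-8 + 8*O) = (-8 + 8*O)*(O + m))
(20017 + 39284)/(31284 + y*N(-36, -14)) = (20017 + 39284)/(31284 - 40*(-1 - 14)*(-14 - 36)) = 59301/(31284 - 40*(-15)*(-50)) = 59301/(31284 - 5*6000) = 59301/(31284 - 30000) = 59301/1284 = 59301*(1/1284) = 19767/428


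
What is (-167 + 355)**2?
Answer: 35344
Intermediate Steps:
(-167 + 355)**2 = 188**2 = 35344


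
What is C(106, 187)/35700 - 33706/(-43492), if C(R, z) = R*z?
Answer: 7593392/5708325 ≈ 1.3302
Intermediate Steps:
C(106, 187)/35700 - 33706/(-43492) = (106*187)/35700 - 33706/(-43492) = 19822*(1/35700) - 33706*(-1/43492) = 583/1050 + 16853/21746 = 7593392/5708325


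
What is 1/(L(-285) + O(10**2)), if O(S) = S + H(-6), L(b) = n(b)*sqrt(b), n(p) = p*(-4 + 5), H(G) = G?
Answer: 94/23157961 + 285*I*sqrt(285)/23157961 ≈ 4.0591e-6 + 0.00020776*I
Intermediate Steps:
n(p) = p (n(p) = p*1 = p)
L(b) = b**(3/2) (L(b) = b*sqrt(b) = b**(3/2))
O(S) = -6 + S (O(S) = S - 6 = -6 + S)
1/(L(-285) + O(10**2)) = 1/((-285)**(3/2) + (-6 + 10**2)) = 1/(-285*I*sqrt(285) + (-6 + 100)) = 1/(-285*I*sqrt(285) + 94) = 1/(94 - 285*I*sqrt(285))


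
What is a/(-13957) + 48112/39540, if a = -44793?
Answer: 610653601/137964945 ≈ 4.4261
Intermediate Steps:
a/(-13957) + 48112/39540 = -44793/(-13957) + 48112/39540 = -44793*(-1/13957) + 48112*(1/39540) = 44793/13957 + 12028/9885 = 610653601/137964945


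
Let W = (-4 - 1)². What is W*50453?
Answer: 1261325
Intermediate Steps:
W = 25 (W = (-5)² = 25)
W*50453 = 25*50453 = 1261325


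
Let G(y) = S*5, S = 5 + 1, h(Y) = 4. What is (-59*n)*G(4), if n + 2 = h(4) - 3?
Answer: 1770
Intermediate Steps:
S = 6
G(y) = 30 (G(y) = 6*5 = 30)
n = -1 (n = -2 + (4 - 3) = -2 + 1 = -1)
(-59*n)*G(4) = -59*(-1)*30 = 59*30 = 1770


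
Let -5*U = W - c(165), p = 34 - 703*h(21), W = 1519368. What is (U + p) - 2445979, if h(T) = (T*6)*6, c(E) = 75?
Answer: -16406358/5 ≈ -3.2813e+6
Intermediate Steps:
h(T) = 36*T (h(T) = (6*T)*6 = 36*T)
p = -531434 (p = 34 - 25308*21 = 34 - 703*756 = 34 - 531468 = -531434)
U = -1519293/5 (U = -(1519368 - 1*75)/5 = -(1519368 - 75)/5 = -⅕*1519293 = -1519293/5 ≈ -3.0386e+5)
(U + p) - 2445979 = (-1519293/5 - 531434) - 2445979 = -4176463/5 - 2445979 = -16406358/5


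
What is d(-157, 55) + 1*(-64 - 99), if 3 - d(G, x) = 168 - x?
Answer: -273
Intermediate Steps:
d(G, x) = -165 + x (d(G, x) = 3 - (168 - x) = 3 + (-168 + x) = -165 + x)
d(-157, 55) + 1*(-64 - 99) = (-165 + 55) + 1*(-64 - 99) = -110 + 1*(-163) = -110 - 163 = -273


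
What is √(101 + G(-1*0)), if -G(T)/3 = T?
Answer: √101 ≈ 10.050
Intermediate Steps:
G(T) = -3*T
√(101 + G(-1*0)) = √(101 - (-3)*0) = √(101 - 3*0) = √(101 + 0) = √101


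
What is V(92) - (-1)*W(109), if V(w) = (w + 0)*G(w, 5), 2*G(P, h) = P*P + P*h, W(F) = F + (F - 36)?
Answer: 410686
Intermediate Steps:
W(F) = -36 + 2*F (W(F) = F + (-36 + F) = -36 + 2*F)
G(P, h) = P²/2 + P*h/2 (G(P, h) = (P*P + P*h)/2 = (P² + P*h)/2 = P²/2 + P*h/2)
V(w) = w²*(5 + w)/2 (V(w) = (w + 0)*(w*(w + 5)/2) = w*(w*(5 + w)/2) = w²*(5 + w)/2)
V(92) - (-1)*W(109) = (½)*92²*(5 + 92) - (-1)*(-36 + 2*109) = (½)*8464*97 - (-1)*(-36 + 218) = 410504 - (-1)*182 = 410504 - 1*(-182) = 410504 + 182 = 410686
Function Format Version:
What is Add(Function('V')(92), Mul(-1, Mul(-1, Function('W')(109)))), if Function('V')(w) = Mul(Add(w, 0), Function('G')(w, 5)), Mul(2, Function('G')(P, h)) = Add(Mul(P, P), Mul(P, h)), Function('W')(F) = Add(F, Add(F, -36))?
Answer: 410686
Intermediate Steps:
Function('W')(F) = Add(-36, Mul(2, F)) (Function('W')(F) = Add(F, Add(-36, F)) = Add(-36, Mul(2, F)))
Function('G')(P, h) = Add(Mul(Rational(1, 2), Pow(P, 2)), Mul(Rational(1, 2), P, h)) (Function('G')(P, h) = Mul(Rational(1, 2), Add(Mul(P, P), Mul(P, h))) = Mul(Rational(1, 2), Add(Pow(P, 2), Mul(P, h))) = Add(Mul(Rational(1, 2), Pow(P, 2)), Mul(Rational(1, 2), P, h)))
Function('V')(w) = Mul(Rational(1, 2), Pow(w, 2), Add(5, w)) (Function('V')(w) = Mul(Add(w, 0), Mul(Rational(1, 2), w, Add(w, 5))) = Mul(w, Mul(Rational(1, 2), w, Add(5, w))) = Mul(Rational(1, 2), Pow(w, 2), Add(5, w)))
Add(Function('V')(92), Mul(-1, Mul(-1, Function('W')(109)))) = Add(Mul(Rational(1, 2), Pow(92, 2), Add(5, 92)), Mul(-1, Mul(-1, Add(-36, Mul(2, 109))))) = Add(Mul(Rational(1, 2), 8464, 97), Mul(-1, Mul(-1, Add(-36, 218)))) = Add(410504, Mul(-1, Mul(-1, 182))) = Add(410504, Mul(-1, -182)) = Add(410504, 182) = 410686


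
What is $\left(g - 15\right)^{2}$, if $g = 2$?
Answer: $169$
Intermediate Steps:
$\left(g - 15\right)^{2} = \left(2 - 15\right)^{2} = \left(-13\right)^{2} = 169$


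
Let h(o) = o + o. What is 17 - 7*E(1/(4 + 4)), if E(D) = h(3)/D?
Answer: -319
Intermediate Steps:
h(o) = 2*o
E(D) = 6/D (E(D) = (2*3)/D = 6/D)
17 - 7*E(1/(4 + 4)) = 17 - 42/(1/(4 + 4)) = 17 - 42/(1/8) = 17 - 42/⅛ = 17 - 42*8 = 17 - 7*48 = 17 - 336 = -319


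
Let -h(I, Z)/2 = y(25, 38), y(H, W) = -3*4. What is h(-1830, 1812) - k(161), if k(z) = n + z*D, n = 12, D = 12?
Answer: -1920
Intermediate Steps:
k(z) = 12 + 12*z (k(z) = 12 + z*12 = 12 + 12*z)
y(H, W) = -12
h(I, Z) = 24 (h(I, Z) = -2*(-12) = 24)
h(-1830, 1812) - k(161) = 24 - (12 + 12*161) = 24 - (12 + 1932) = 24 - 1*1944 = 24 - 1944 = -1920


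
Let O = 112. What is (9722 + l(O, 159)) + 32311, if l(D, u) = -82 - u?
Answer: 41792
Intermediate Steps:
(9722 + l(O, 159)) + 32311 = (9722 + (-82 - 1*159)) + 32311 = (9722 + (-82 - 159)) + 32311 = (9722 - 241) + 32311 = 9481 + 32311 = 41792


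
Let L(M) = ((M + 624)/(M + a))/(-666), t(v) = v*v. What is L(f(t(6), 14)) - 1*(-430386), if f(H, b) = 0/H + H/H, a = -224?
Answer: 63920068573/148518 ≈ 4.3039e+5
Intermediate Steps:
t(v) = v²
f(H, b) = 1 (f(H, b) = 0 + 1 = 1)
L(M) = -(624 + M)/(666*(-224 + M)) (L(M) = ((M + 624)/(M - 224))/(-666) = ((624 + M)/(-224 + M))*(-1/666) = -(624 + M)/(666*(-224 + M)))
L(f(t(6), 14)) - 1*(-430386) = (-624 - 1*1)/(666*(-224 + 1)) - 1*(-430386) = (1/666)*(-624 - 1)/(-223) + 430386 = (1/666)*(-1/223)*(-625) + 430386 = 625/148518 + 430386 = 63920068573/148518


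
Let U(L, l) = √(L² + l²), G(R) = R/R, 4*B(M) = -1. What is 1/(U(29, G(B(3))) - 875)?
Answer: -875/764783 - √842/764783 ≈ -0.0011821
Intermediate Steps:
B(M) = -¼ (B(M) = (¼)*(-1) = -¼)
G(R) = 1
1/(U(29, G(B(3))) - 875) = 1/(√(29² + 1²) - 875) = 1/(√(841 + 1) - 875) = 1/(√842 - 875) = 1/(-875 + √842)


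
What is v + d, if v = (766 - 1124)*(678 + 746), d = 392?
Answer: -509400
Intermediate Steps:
v = -509792 (v = -358*1424 = -509792)
v + d = -509792 + 392 = -509400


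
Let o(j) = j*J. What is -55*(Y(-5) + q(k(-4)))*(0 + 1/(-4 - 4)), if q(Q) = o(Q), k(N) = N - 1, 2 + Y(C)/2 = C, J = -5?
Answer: 605/8 ≈ 75.625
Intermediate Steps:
o(j) = -5*j (o(j) = j*(-5) = -5*j)
Y(C) = -4 + 2*C
k(N) = -1 + N
q(Q) = -5*Q
-55*(Y(-5) + q(k(-4)))*(0 + 1/(-4 - 4)) = -55*((-4 + 2*(-5)) - 5*(-1 - 4))*(0 + 1/(-4 - 4)) = -55*((-4 - 10) - 5*(-5))*(0 + 1/(-8)) = -55*(-14 + 25)*(0 - 1/8) = -605*(-1)/8 = -55*(-11/8) = 605/8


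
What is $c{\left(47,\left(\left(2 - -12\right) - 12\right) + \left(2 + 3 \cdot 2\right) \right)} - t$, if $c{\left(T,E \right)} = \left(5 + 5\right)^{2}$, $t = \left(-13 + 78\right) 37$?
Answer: $-2305$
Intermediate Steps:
$t = 2405$ ($t = 65 \cdot 37 = 2405$)
$c{\left(T,E \right)} = 100$ ($c{\left(T,E \right)} = 10^{2} = 100$)
$c{\left(47,\left(\left(2 - -12\right) - 12\right) + \left(2 + 3 \cdot 2\right) \right)} - t = 100 - 2405 = -2305$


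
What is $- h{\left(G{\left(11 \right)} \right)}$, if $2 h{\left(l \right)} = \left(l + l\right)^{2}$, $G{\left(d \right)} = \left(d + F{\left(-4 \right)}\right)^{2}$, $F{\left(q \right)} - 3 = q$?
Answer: $-20000$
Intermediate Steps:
$F{\left(q \right)} = 3 + q$
$G{\left(d \right)} = \left(-1 + d\right)^{2}$ ($G{\left(d \right)} = \left(d + \left(3 - 4\right)\right)^{2} = \left(d - 1\right)^{2} = \left(-1 + d\right)^{2}$)
$h{\left(l \right)} = 2 l^{2}$ ($h{\left(l \right)} = \frac{\left(l + l\right)^{2}}{2} = \frac{\left(2 l\right)^{2}}{2} = \frac{4 l^{2}}{2} = 2 l^{2}$)
$- h{\left(G{\left(11 \right)} \right)} = - 2 \left(\left(-1 + 11\right)^{2}\right)^{2} = - 2 \left(10^{2}\right)^{2} = - 2 \cdot 100^{2} = - 2 \cdot 10000 = \left(-1\right) 20000 = -20000$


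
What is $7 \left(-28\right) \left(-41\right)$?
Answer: $8036$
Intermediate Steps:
$7 \left(-28\right) \left(-41\right) = \left(-196\right) \left(-41\right) = 8036$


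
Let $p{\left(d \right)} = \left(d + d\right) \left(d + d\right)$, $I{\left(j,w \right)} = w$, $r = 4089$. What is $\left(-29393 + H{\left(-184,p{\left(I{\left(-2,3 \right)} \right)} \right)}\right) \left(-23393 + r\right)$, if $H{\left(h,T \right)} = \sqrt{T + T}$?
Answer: $567402472 - 115824 \sqrt{2} \approx 5.6724 \cdot 10^{8}$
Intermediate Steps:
$p{\left(d \right)} = 4 d^{2}$ ($p{\left(d \right)} = 2 d 2 d = 4 d^{2}$)
$H{\left(h,T \right)} = \sqrt{2} \sqrt{T}$ ($H{\left(h,T \right)} = \sqrt{2 T} = \sqrt{2} \sqrt{T}$)
$\left(-29393 + H{\left(-184,p{\left(I{\left(-2,3 \right)} \right)} \right)}\right) \left(-23393 + r\right) = \left(-29393 + \sqrt{2} \sqrt{4 \cdot 3^{2}}\right) \left(-23393 + 4089\right) = \left(-29393 + \sqrt{2} \sqrt{4 \cdot 9}\right) \left(-19304\right) = \left(-29393 + \sqrt{2} \sqrt{36}\right) \left(-19304\right) = \left(-29393 + \sqrt{2} \cdot 6\right) \left(-19304\right) = \left(-29393 + 6 \sqrt{2}\right) \left(-19304\right) = 567402472 - 115824 \sqrt{2}$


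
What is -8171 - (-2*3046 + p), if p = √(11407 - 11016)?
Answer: -2079 - √391 ≈ -2098.8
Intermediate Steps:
p = √391 ≈ 19.774
-8171 - (-2*3046 + p) = -8171 - (-2*3046 + √391) = -8171 - (-6092 + √391) = -8171 + (6092 - √391) = -2079 - √391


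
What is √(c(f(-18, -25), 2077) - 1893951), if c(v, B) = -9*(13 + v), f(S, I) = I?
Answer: 3*I*√210427 ≈ 1376.2*I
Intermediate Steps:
c(v, B) = -117 - 9*v
√(c(f(-18, -25), 2077) - 1893951) = √((-117 - 9*(-25)) - 1893951) = √((-117 + 225) - 1893951) = √(108 - 1893951) = √(-1893843) = 3*I*√210427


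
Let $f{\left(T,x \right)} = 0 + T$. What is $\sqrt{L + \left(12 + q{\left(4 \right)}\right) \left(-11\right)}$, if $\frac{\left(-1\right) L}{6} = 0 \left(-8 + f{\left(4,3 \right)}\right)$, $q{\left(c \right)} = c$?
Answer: $4 i \sqrt{11} \approx 13.266 i$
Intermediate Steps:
$f{\left(T,x \right)} = T$
$L = 0$ ($L = - 6 \cdot 0 \left(-8 + 4\right) = - 6 \cdot 0 \left(-4\right) = \left(-6\right) 0 = 0$)
$\sqrt{L + \left(12 + q{\left(4 \right)}\right) \left(-11\right)} = \sqrt{0 + \left(12 + 4\right) \left(-11\right)} = \sqrt{0 + 16 \left(-11\right)} = \sqrt{0 - 176} = \sqrt{-176} = 4 i \sqrt{11}$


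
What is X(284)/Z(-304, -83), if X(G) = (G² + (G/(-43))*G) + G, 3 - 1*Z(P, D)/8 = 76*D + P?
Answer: 849941/568890 ≈ 1.4940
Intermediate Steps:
Z(P, D) = 24 - 608*D - 8*P (Z(P, D) = 24 - 8*(76*D + P) = 24 - 8*(P + 76*D) = 24 + (-608*D - 8*P) = 24 - 608*D - 8*P)
X(G) = G + 42*G²/43 (X(G) = (G² + (G*(-1/43))*G) + G = (G² + (-G/43)*G) + G = (G² - G²/43) + G = 42*G²/43 + G = G + 42*G²/43)
X(284)/Z(-304, -83) = ((1/43)*284*(43 + 42*284))/(24 - 608*(-83) - 8*(-304)) = ((1/43)*284*(43 + 11928))/(24 + 50464 + 2432) = ((1/43)*284*11971)/52920 = (3399764/43)*(1/52920) = 849941/568890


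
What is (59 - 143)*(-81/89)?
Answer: 6804/89 ≈ 76.449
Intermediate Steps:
(59 - 143)*(-81/89) = -(-6804)/89 = -84*(-81/89) = 6804/89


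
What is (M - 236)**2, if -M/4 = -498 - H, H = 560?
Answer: 15968016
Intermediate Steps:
M = 4232 (M = -4*(-498 - 1*560) = -4*(-498 - 560) = -4*(-1058) = 4232)
(M - 236)**2 = (4232 - 236)**2 = 3996**2 = 15968016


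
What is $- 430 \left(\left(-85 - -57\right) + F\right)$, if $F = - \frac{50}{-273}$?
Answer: $\frac{3265420}{273} \approx 11961.0$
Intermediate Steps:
$F = \frac{50}{273}$ ($F = \left(-50\right) \left(- \frac{1}{273}\right) = \frac{50}{273} \approx 0.18315$)
$- 430 \left(\left(-85 - -57\right) + F\right) = - 430 \left(\left(-85 - -57\right) + \frac{50}{273}\right) = - 430 \left(\left(-85 + 57\right) + \frac{50}{273}\right) = - 430 \left(-28 + \frac{50}{273}\right) = \left(-430\right) \left(- \frac{7594}{273}\right) = \frac{3265420}{273}$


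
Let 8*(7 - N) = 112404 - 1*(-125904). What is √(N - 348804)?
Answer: I*√1514342/2 ≈ 615.29*I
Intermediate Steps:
N = -59563/2 (N = 7 - (112404 - 1*(-125904))/8 = 7 - (112404 + 125904)/8 = 7 - ⅛*238308 = 7 - 59577/2 = -59563/2 ≈ -29782.)
√(N - 348804) = √(-59563/2 - 348804) = √(-757171/2) = I*√1514342/2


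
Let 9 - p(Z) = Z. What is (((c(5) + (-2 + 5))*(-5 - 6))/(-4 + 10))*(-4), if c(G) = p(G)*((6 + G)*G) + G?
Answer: 1672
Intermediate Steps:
p(Z) = 9 - Z
c(G) = G + G*(6 + G)*(9 - G) (c(G) = (9 - G)*((6 + G)*G) + G = (9 - G)*(G*(6 + G)) + G = G*(6 + G)*(9 - G) + G = G + G*(6 + G)*(9 - G))
(((c(5) + (-2 + 5))*(-5 - 6))/(-4 + 10))*(-4) = (((5*(55 - 1*5² + 3*5) + (-2 + 5))*(-5 - 6))/(-4 + 10))*(-4) = (((5*(55 - 1*25 + 15) + 3)*(-11))/6)*(-4) = (((5*(55 - 25 + 15) + 3)*(-11))/6)*(-4) = (((5*45 + 3)*(-11))/6)*(-4) = (((225 + 3)*(-11))/6)*(-4) = ((228*(-11))/6)*(-4) = ((⅙)*(-2508))*(-4) = -418*(-4) = 1672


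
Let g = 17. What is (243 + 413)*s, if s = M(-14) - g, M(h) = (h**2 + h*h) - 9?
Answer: 240096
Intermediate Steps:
M(h) = -9 + 2*h**2 (M(h) = (h**2 + h**2) - 9 = 2*h**2 - 9 = -9 + 2*h**2)
s = 366 (s = (-9 + 2*(-14)**2) - 1*17 = (-9 + 2*196) - 17 = (-9 + 392) - 17 = 383 - 17 = 366)
(243 + 413)*s = (243 + 413)*366 = 656*366 = 240096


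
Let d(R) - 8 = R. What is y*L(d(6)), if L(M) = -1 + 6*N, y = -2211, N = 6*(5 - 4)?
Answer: -77385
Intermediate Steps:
d(R) = 8 + R
N = 6 (N = 6*1 = 6)
L(M) = 35 (L(M) = -1 + 6*6 = -1 + 36 = 35)
y*L(d(6)) = -2211*35 = -77385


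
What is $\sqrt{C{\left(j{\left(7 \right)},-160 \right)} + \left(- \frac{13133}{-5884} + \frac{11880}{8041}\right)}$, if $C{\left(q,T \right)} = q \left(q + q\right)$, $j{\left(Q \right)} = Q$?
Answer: $\frac{\sqrt{470415084478435}}{2150602} \approx 10.085$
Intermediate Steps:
$C{\left(q,T \right)} = 2 q^{2}$ ($C{\left(q,T \right)} = q 2 q = 2 q^{2}$)
$\sqrt{C{\left(j{\left(7 \right)},-160 \right)} + \left(- \frac{13133}{-5884} + \frac{11880}{8041}\right)} = \sqrt{2 \cdot 7^{2} + \left(- \frac{13133}{-5884} + \frac{11880}{8041}\right)} = \sqrt{2 \cdot 49 + \left(\left(-13133\right) \left(- \frac{1}{5884}\right) + 11880 \cdot \frac{1}{8041}\right)} = \sqrt{98 + \left(\frac{13133}{5884} + \frac{1080}{731}\right)} = \sqrt{98 + \frac{15954943}{4301204}} = \sqrt{\frac{437472935}{4301204}} = \frac{\sqrt{470415084478435}}{2150602}$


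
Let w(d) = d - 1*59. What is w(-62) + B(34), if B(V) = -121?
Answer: -242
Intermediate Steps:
w(d) = -59 + d (w(d) = d - 59 = -59 + d)
w(-62) + B(34) = (-59 - 62) - 121 = -121 - 121 = -242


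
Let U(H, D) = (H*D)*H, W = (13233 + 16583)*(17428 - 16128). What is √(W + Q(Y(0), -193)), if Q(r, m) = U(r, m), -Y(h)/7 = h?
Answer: 20*√96902 ≈ 6225.8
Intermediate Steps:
W = 38760800 (W = 29816*1300 = 38760800)
U(H, D) = D*H² (U(H, D) = (D*H)*H = D*H²)
Y(h) = -7*h
Q(r, m) = m*r²
√(W + Q(Y(0), -193)) = √(38760800 - 193*(-7*0)²) = √(38760800 - 193*0²) = √(38760800 - 193*0) = √(38760800 + 0) = √38760800 = 20*√96902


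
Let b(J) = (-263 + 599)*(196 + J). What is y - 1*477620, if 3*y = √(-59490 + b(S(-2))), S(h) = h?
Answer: -477620 + √5694/3 ≈ -4.7760e+5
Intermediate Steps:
b(J) = 65856 + 336*J (b(J) = 336*(196 + J) = 65856 + 336*J)
y = √5694/3 (y = √(-59490 + (65856 + 336*(-2)))/3 = √(-59490 + (65856 - 672))/3 = √(-59490 + 65184)/3 = √5694/3 ≈ 25.153)
y - 1*477620 = √5694/3 - 1*477620 = √5694/3 - 477620 = -477620 + √5694/3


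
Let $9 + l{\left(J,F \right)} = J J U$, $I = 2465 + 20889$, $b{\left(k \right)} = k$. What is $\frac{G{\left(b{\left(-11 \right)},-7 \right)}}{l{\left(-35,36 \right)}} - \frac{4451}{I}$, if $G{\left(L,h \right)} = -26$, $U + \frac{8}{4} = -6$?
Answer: $- \frac{43052655}{229079386} \approx -0.18794$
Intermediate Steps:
$U = -8$ ($U = -2 - 6 = -8$)
$I = 23354$
$l{\left(J,F \right)} = -9 - 8 J^{2}$ ($l{\left(J,F \right)} = -9 + J J \left(-8\right) = -9 + J^{2} \left(-8\right) = -9 - 8 J^{2}$)
$\frac{G{\left(b{\left(-11 \right)},-7 \right)}}{l{\left(-35,36 \right)}} - \frac{4451}{I} = - \frac{26}{-9 - 8 \left(-35\right)^{2}} - \frac{4451}{23354} = - \frac{26}{-9 - 9800} - \frac{4451}{23354} = - \frac{26}{-9809} - \frac{4451}{23354} = \left(-26\right) \left(- \frac{1}{9809}\right) - \frac{4451}{23354} = \frac{26}{9809} - \frac{4451}{23354} = - \frac{43052655}{229079386}$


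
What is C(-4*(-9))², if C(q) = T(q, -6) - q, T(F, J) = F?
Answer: 0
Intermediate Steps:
C(q) = 0 (C(q) = q - q = 0)
C(-4*(-9))² = 0² = 0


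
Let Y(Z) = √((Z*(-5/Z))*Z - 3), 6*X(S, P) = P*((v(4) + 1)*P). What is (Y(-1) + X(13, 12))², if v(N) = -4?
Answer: (-72 + √2)² ≈ 4982.4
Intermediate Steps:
X(S, P) = -P²/2 (X(S, P) = (P*((-4 + 1)*P))/6 = (P*(-3*P))/6 = (-3*P²)/6 = -P²/2)
Y(Z) = √(-3 - 5*Z) (Y(Z) = √(-5*Z - 3) = √(-3 - 5*Z))
(Y(-1) + X(13, 12))² = (√(-3 - 5*(-1)) - ½*12²)² = (√(-3 + 5) - ½*144)² = (√2 - 72)² = (-72 + √2)²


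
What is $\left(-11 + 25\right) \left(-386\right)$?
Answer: $-5404$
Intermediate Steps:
$\left(-11 + 25\right) \left(-386\right) = 14 \left(-386\right) = -5404$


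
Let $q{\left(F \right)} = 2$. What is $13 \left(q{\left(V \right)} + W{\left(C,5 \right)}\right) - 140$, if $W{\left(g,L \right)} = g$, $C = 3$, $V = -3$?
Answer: $-75$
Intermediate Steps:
$13 \left(q{\left(V \right)} + W{\left(C,5 \right)}\right) - 140 = 13 \left(2 + 3\right) - 140 = 13 \cdot 5 - 140 = 65 - 140 = -75$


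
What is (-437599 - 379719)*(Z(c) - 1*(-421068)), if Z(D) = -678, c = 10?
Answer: -343592314020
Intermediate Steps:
(-437599 - 379719)*(Z(c) - 1*(-421068)) = (-437599 - 379719)*(-678 - 1*(-421068)) = -817318*(-678 + 421068) = -817318*420390 = -343592314020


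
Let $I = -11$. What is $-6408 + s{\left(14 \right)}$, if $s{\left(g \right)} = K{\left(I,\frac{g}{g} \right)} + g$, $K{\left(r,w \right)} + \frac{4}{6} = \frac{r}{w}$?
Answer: $- \frac{19217}{3} \approx -6405.7$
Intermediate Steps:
$K{\left(r,w \right)} = - \frac{2}{3} + \frac{r}{w}$
$s{\left(g \right)} = - \frac{35}{3} + g$ ($s{\left(g \right)} = \left(- \frac{2}{3} - \frac{11}{g \frac{1}{g}}\right) + g = \left(- \frac{2}{3} - \frac{11}{1}\right) + g = \left(- \frac{2}{3} - 11\right) + g = - \frac{35}{3} + g$)
$-6408 + s{\left(14 \right)} = -6408 + \left(- \frac{35}{3} + 14\right) = -6408 + \frac{7}{3} = - \frac{19217}{3}$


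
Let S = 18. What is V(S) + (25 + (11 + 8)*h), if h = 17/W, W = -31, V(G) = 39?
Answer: 1661/31 ≈ 53.581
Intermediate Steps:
h = -17/31 (h = 17/(-31) = 17*(-1/31) = -17/31 ≈ -0.54839)
V(S) + (25 + (11 + 8)*h) = 39 + (25 + (11 + 8)*(-17/31)) = 39 + (25 + 19*(-17/31)) = 39 + (25 - 323/31) = 39 + 452/31 = 1661/31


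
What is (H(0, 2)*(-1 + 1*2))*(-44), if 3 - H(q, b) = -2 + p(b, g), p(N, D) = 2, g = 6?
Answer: -132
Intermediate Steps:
H(q, b) = 3 (H(q, b) = 3 - (-2 + 2) = 3 - 1*0 = 3 + 0 = 3)
(H(0, 2)*(-1 + 1*2))*(-44) = (3*(-1 + 1*2))*(-44) = (3*(-1 + 2))*(-44) = (3*1)*(-44) = 3*(-44) = -132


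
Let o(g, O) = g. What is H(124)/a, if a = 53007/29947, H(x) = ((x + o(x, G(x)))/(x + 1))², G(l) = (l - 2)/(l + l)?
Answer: 1841860288/828234375 ≈ 2.2238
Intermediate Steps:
G(l) = (-2 + l)/(2*l) (G(l) = (-2 + l)/((2*l)) = (-2 + l)*(1/(2*l)) = (-2 + l)/(2*l))
H(x) = 4*x²/(1 + x)² (H(x) = ((x + x)/(x + 1))² = ((2*x)/(1 + x))² = (2*x/(1 + x))² = 4*x²/(1 + x)²)
a = 53007/29947 (a = 53007*(1/29947) = 53007/29947 ≈ 1.7700)
H(124)/a = (4*124²/(1 + 124)²)/(53007/29947) = (4*15376/125²)*(29947/53007) = (4*15376*(1/15625))*(29947/53007) = (61504/15625)*(29947/53007) = 1841860288/828234375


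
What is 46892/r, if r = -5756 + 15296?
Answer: 11723/2385 ≈ 4.9153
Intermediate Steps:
r = 9540
46892/r = 46892/9540 = 46892*(1/9540) = 11723/2385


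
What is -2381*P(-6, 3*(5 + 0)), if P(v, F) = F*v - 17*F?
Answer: 821445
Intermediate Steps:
P(v, F) = -17*F + F*v
-2381*P(-6, 3*(5 + 0)) = -2381*3*(5 + 0)*(-17 - 6) = -2381*3*5*(-23) = -35715*(-23) = -2381*(-345) = 821445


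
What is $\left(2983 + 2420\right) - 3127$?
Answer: $2276$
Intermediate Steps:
$\left(2983 + 2420\right) - 3127 = 5403 - 3127 = 2276$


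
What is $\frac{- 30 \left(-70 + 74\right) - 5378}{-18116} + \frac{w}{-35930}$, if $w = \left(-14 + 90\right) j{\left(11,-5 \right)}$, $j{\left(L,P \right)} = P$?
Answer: $\frac{10221361}{32545394} \approx 0.31406$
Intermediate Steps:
$w = -380$ ($w = \left(-14 + 90\right) \left(-5\right) = 76 \left(-5\right) = -380$)
$\frac{- 30 \left(-70 + 74\right) - 5378}{-18116} + \frac{w}{-35930} = \frac{- 30 \left(-70 + 74\right) - 5378}{-18116} - \frac{380}{-35930} = \left(\left(-30\right) 4 - 5378\right) \left(- \frac{1}{18116}\right) - - \frac{38}{3593} = \left(-120 - 5378\right) \left(- \frac{1}{18116}\right) + \frac{38}{3593} = \left(-5498\right) \left(- \frac{1}{18116}\right) + \frac{38}{3593} = \frac{2749}{9058} + \frac{38}{3593} = \frac{10221361}{32545394}$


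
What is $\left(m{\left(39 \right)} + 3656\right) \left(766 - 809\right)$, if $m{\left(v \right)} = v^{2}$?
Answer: $-222611$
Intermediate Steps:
$\left(m{\left(39 \right)} + 3656\right) \left(766 - 809\right) = \left(39^{2} + 3656\right) \left(766 - 809\right) = \left(1521 + 3656\right) \left(-43\right) = 5177 \left(-43\right) = -222611$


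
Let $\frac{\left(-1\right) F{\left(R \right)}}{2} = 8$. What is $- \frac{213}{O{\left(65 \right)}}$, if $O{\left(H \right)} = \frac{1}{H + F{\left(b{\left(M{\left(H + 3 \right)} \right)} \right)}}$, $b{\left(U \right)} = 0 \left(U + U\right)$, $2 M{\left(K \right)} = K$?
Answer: $-10437$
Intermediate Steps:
$M{\left(K \right)} = \frac{K}{2}$
$b{\left(U \right)} = 0$ ($b{\left(U \right)} = 0 \cdot 2 U = 0$)
$F{\left(R \right)} = -16$ ($F{\left(R \right)} = \left(-2\right) 8 = -16$)
$O{\left(H \right)} = \frac{1}{-16 + H}$ ($O{\left(H \right)} = \frac{1}{H - 16} = \frac{1}{-16 + H}$)
$- \frac{213}{O{\left(65 \right)}} = - \frac{213}{\frac{1}{-16 + 65}} = - \frac{213}{\frac{1}{49}} = - 213 \frac{1}{\frac{1}{49}} = \left(-213\right) 49 = -10437$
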